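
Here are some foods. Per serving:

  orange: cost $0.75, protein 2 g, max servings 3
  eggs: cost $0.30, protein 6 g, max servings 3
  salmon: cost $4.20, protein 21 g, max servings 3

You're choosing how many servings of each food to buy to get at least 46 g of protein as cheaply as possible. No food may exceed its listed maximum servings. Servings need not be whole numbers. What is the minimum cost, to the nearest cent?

$6.50

Cost per g of protein: eggs $0.0500, salmon $0.2000, orange $0.3750.
Take 3 servings of eggs: +18.0 g protein for $0.90 (total $0.90, still need 28.0 g).
Take 1.333 servings of salmon: +28.0 g protein for $5.60 (total $6.50, still need 0.0 g).
Greedy by cheapest-per-g is optimal for a single linear constraint, so the minimum cost is $6.50.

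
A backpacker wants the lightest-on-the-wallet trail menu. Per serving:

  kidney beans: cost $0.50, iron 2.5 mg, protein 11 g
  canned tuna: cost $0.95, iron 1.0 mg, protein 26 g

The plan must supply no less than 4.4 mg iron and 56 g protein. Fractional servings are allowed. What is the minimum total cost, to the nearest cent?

$2.15

kidney beans only: max(4.4/2.5, 56/11) = 5.091 servings → $2.55.
canned tuna only: max(4.4/1.0, 56/26) = 4.4 servings → $4.18.
kidney beans + canned tuna with both tight: 1.081 servings and 1.696 servings → $2.15.
So the least-cost plan costs $2.15.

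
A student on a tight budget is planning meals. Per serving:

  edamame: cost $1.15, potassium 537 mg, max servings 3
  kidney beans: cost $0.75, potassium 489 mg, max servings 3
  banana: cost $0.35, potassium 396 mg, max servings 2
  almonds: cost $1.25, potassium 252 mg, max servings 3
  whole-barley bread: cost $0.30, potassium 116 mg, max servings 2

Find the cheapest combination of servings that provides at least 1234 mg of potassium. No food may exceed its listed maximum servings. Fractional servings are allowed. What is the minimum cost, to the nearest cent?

Cost per mg of potassium: banana $0.0009, kidney beans $0.0015, edamame $0.0021, whole-barley bread $0.0026, almonds $0.0050.
Take 2 servings of banana: +792.0 mg potassium for $0.70 (total $0.70, still need 442.0 mg).
Take 0.9039 servings of kidney beans: +442.0 mg potassium for $0.68 (total $1.38, still need 0.0 mg).
Greedy by cheapest-per-mg is optimal for a single linear constraint, so the minimum cost is $1.38.

$1.38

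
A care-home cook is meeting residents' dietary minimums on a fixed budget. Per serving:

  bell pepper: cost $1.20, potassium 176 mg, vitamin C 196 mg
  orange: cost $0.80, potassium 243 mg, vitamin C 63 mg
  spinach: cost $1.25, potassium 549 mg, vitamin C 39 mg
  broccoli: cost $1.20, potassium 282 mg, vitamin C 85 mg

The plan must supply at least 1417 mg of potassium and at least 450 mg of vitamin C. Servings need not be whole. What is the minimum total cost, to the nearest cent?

Check every corner: each single food scaled to meet both minima, and each pair solved so both constraints bind.
bell pepper only: max(1417/176, 450/196) = 8.051 servings → $9.66.
orange only: max(1417/243, 450/63) = 7.143 servings → $5.71.
spinach only: max(1417/549, 450/39) = 11.54 servings → $14.42.
broccoli only: max(1417/282, 450/85) = 5.294 servings → $6.35.
bell pepper + orange with both tight: 0.5495 servings and 5.433 servings → $5.01.
bell pepper + spinach with both tight: 1.904 servings and 1.971 servings → $4.75.
bell pepper + broccoli with both tight: 0.1601 servings and 4.925 servings → $6.10.
orange + spinach: intersection lies outside the first quadrant.
orange + broccoli with both targets exact would need a negative amount; discard.
spinach + broccoli with both targets exact would need a negative amount; discard.
Cheapest feasible corner: $4.75.

$4.75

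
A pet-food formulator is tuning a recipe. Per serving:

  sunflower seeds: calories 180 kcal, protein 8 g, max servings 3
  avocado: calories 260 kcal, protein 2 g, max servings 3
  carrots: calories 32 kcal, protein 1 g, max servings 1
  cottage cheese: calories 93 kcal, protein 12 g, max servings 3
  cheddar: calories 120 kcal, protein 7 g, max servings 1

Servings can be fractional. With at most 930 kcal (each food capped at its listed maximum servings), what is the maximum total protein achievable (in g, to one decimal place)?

Protein per kcal: cottage cheese 0.129, cheddar 0.05833, sunflower seeds 0.04444, carrots 0.03125, avocado 0.007692.
Take 3 servings of cottage cheese: uses 279 kcal, +36.0 g protein (running total 36.0 g).
Take 1 serving of cheddar: uses 120 kcal, +7.0 g protein (running total 43.0 g).
Take 2.95 servings of sunflower seeds: uses 531 kcal, +23.6 g protein (running total 66.6 g).
Filling greedily by protein-per-kcal is optimal for one linear limit, giving 66.6 g.

66.6 g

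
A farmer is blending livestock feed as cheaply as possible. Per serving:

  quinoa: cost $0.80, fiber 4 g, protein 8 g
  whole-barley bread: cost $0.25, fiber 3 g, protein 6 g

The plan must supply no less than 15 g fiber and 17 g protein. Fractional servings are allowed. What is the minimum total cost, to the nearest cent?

$1.25

quinoa only: max(15/4, 17/8) = 3.75 servings → $3.00.
whole-barley bread only: max(15/3, 17/6) = 5 servings → $1.25.
quinoa + whole-barley bread (both tight): parallel constraints — no distinct corner.
So the least-cost plan costs $1.25.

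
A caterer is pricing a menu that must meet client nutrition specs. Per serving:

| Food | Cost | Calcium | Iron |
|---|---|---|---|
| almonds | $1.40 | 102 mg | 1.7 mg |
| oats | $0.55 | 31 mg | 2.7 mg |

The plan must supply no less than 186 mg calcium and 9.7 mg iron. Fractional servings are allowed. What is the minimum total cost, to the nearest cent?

This is a tiny linear program; its minimum lies at a vertex of the feasible set. List the vertices and price them.
almonds only: max(186/102, 9.7/1.7) = 5.706 servings → $7.99.
oats only: max(186/31, 9.7/2.7) = 6 servings → $3.30.
almonds + oats with both tight: 0.9048 servings and 3.023 servings → $2.93.
The minimum over all feasible corners is $2.93.

$2.93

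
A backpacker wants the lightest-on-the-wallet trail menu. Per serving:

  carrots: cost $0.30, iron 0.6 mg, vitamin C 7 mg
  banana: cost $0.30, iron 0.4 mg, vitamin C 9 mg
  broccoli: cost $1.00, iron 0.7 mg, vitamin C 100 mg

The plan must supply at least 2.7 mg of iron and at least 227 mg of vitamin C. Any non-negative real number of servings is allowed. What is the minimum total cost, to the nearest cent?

$2.73

carrots only: max(2.7/0.6, 227/7) = 32.43 servings → $9.73.
banana only: max(2.7/0.4, 227/9) = 25.22 servings → $7.57.
broccoli only: max(2.7/0.7, 227/100) = 3.857 servings → $3.86.
carrots + banana with both targets exact would need a negative amount; discard.
carrots + broccoli with both tight: 2.016 servings and 2.129 servings → $2.73.
banana + broccoli with both tight: 3.297 servings and 1.973 servings → $2.96.
Cheapest feasible corner: $2.73.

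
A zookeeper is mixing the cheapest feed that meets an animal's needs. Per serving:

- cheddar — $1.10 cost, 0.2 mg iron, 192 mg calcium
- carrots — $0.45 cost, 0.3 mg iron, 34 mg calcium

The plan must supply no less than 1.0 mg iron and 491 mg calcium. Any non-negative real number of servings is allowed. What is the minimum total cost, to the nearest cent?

$3.28

With two linear requirements the optimum uses one or two foods; enumerate the corners.
cheddar only: max(1.0/0.2, 491/192) = 5 servings → $5.50.
carrots only: max(1.0/0.3, 491/34) = 14.44 servings → $6.50.
cheddar + carrots with both tight: 2.23 servings and 1.846 servings → $3.28.
Cheapest feasible corner: $3.28.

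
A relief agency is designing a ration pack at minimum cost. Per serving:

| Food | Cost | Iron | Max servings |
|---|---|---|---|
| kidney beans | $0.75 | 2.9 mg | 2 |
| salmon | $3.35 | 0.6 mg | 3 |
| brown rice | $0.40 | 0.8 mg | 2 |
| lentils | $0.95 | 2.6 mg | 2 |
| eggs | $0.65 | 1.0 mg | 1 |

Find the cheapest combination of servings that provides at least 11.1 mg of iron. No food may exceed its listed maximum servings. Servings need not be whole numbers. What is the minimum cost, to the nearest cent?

Cost per mg of iron: kidney beans $0.2586, lentils $0.3654, brown rice $0.5000, eggs $0.6500, salmon $5.5833.
Take 2 servings of kidney beans: +5.8 mg iron for $1.50 (total $1.50, still need 5.3 mg).
Take 2 servings of lentils: +5.2 mg iron for $1.90 (total $3.40, still need 0.1 mg).
Take 0.125 servings of brown rice: +0.1 mg iron for $0.05 (total $3.45, still need 0.0 mg).
Filling from the cheapest source first is optimal under one linear minimum: $3.45.

$3.45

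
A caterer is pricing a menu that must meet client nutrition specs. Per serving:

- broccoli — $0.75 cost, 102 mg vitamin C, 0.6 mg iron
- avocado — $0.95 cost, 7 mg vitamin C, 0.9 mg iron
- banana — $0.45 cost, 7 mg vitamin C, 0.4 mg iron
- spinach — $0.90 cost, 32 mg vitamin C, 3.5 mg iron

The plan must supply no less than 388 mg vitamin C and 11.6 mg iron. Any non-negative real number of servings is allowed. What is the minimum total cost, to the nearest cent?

$4.72

For a min-cost LP with two ≥-constraints, a basic feasible solution has at most two positive variables.
broccoli only: max(388/102, 11.6/0.6) = 19.33 servings → $14.50.
avocado only: max(388/7, 11.6/0.9) = 55.43 servings → $52.66.
banana only: max(388/7, 11.6/0.4) = 55.43 servings → $24.94.
spinach only: max(388/32, 11.6/3.5) = 12.12 servings → $10.91.
broccoli + avocado with both tight: 3.059 servings and 10.85 servings → $12.60.
broccoli + banana with both tight: 2.022 servings and 25.97 servings → $13.20.
broccoli + spinach with both tight: 2.921 servings and 2.813 servings → $4.72.
avocado + banana: intersection lies outside the first quadrant.
avocado + spinach with both targets exact would need a negative amount; discard.
banana + spinach: the both-tight solution has a negative serving — not a feasible corner.
Cheapest feasible corner: $4.72.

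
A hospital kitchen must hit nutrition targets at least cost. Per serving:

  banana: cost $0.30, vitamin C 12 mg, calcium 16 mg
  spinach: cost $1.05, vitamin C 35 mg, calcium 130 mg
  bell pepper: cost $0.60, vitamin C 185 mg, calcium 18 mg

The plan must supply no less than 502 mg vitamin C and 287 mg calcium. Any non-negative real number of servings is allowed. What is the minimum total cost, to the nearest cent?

$3.39

At the optimum either one food covers both requirements or two foods hit both targets exactly; no other combination can be cheaper.
banana only: max(502/12, 287/16) = 41.83 servings → $12.55.
spinach only: max(502/35, 287/130) = 14.34 servings → $15.06.
bell pepper only: max(502/185, 287/18) = 15.94 servings → $9.57.
banana + spinach: intersection lies outside the first quadrant.
banana + bell pepper with both tight: 16.06 servings and 1.672 servings → $5.82.
spinach + bell pepper with both tight: 1.881 servings and 2.358 servings → $3.39.
The minimum over all feasible corners is $3.39.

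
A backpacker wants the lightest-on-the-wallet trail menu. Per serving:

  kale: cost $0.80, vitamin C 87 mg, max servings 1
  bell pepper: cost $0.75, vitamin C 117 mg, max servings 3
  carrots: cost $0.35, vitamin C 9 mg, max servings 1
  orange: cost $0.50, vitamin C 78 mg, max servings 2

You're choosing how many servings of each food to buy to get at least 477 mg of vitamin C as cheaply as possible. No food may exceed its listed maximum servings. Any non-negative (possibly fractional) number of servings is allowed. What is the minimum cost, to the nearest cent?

$3.06

Cost per mg of vitamin C: bell pepper $0.0064, orange $0.0064, kale $0.0092, carrots $0.0389.
Take 3 servings of bell pepper: +351.0 mg vitamin C for $2.25 (total $2.25, still need 126.0 mg).
Take 1.615 servings of orange: +126.0 mg vitamin C for $0.81 (total $3.06, still need 0.0 mg).
Greedy by cheapest-per-mg is optimal for a single linear constraint, so the minimum cost is $3.06.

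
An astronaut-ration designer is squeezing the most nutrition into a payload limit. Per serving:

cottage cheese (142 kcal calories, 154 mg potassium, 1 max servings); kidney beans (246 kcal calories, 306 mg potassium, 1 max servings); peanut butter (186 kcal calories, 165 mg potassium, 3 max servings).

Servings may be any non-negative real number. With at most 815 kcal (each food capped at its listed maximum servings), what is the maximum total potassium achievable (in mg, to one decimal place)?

Potassium per kcal: kidney beans 1.244, cottage cheese 1.085, peanut butter 0.8871.
Take 1 serving of kidney beans: uses 246 kcal, +306.0 mg potassium (running total 306.0 mg).
Take 1 serving of cottage cheese: uses 142 kcal, +154.0 mg potassium (running total 460.0 mg).
Take 2.296 servings of peanut butter: uses 427 kcal, +378.8 mg potassium (running total 838.8 mg).
Greedy by best ratio exhausts the calories allowance optimally: 838.8 mg.

838.8 mg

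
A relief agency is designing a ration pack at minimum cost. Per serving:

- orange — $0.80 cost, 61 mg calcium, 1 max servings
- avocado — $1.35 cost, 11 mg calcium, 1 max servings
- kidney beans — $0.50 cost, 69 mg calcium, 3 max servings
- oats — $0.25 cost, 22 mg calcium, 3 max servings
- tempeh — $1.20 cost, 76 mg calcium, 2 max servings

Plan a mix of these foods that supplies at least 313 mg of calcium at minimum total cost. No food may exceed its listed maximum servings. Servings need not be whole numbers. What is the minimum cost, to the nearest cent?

$2.77

Cost per mg of calcium: kidney beans $0.0072, oats $0.0114, orange $0.0131, tempeh $0.0158, avocado $0.1227.
Take 3 servings of kidney beans: +207.0 mg calcium for $1.50 (total $1.50, still need 106.0 mg).
Take 3 servings of oats: +66.0 mg calcium for $0.75 (total $2.25, still need 40.0 mg).
Take 0.6557 servings of orange: +40.0 mg calcium for $0.52 (total $2.77, still need 0.0 mg).
Filling from the cheapest source first is optimal under one linear minimum: $2.77.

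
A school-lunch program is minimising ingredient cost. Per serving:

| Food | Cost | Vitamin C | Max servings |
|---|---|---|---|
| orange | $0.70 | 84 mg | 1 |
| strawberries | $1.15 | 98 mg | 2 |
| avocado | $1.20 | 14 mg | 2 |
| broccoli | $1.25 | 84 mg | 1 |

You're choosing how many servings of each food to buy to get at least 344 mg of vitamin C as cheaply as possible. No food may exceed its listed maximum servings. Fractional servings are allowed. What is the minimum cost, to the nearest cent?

Cost per mg of vitamin C: orange $0.0083, strawberries $0.0117, broccoli $0.0149, avocado $0.0857.
Take 1 serving of orange: +84.0 mg vitamin C for $0.70 (total $0.70, still need 260.0 mg).
Take 2 servings of strawberries: +196.0 mg vitamin C for $2.30 (total $3.00, still need 64.0 mg).
Take 0.7619 servings of broccoli: +64.0 mg vitamin C for $0.95 (total $3.95, still need 0.0 mg).
Greedy by cheapest-per-mg is optimal for a single linear constraint, so the minimum cost is $3.95.

$3.95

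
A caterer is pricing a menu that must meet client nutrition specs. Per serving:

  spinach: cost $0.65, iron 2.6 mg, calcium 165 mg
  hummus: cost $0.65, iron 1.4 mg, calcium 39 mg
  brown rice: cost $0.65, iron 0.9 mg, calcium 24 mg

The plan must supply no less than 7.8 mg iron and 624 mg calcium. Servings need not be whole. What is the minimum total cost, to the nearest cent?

$2.46

At the optimum either one food covers both requirements or two foods hit both targets exactly; no other combination can be cheaper.
spinach only: max(7.8/2.6, 624/165) = 3.782 servings → $2.46.
hummus only: max(7.8/1.4, 624/39) = 16 servings → $10.40.
brown rice only: max(7.8/0.9, 624/24) = 26 servings → $16.90.
spinach + hummus with both targets exact would need a negative amount; discard.
spinach + brown rice with both targets exact would need a negative amount; discard.
hummus + brown rice with both targets exact would need a negative amount; discard.
Cheapest feasible corner: $2.46.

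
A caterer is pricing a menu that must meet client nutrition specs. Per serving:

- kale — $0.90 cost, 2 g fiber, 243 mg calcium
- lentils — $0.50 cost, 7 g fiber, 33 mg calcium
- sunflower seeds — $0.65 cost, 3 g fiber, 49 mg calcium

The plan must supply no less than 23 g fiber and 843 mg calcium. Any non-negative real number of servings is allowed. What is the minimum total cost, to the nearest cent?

With two linear requirements the optimum uses one or two foods; enumerate the corners.
kale only: max(23/2, 843/243) = 11.5 servings → $10.35.
lentils only: max(23/7, 843/33) = 25.55 servings → $12.77.
sunflower seeds only: max(23/3, 843/49) = 17.2 servings → $11.18.
kale + lentils with both tight: 3.145 servings and 2.387 servings → $4.02.
kale + sunflower seeds with both tight: 2.222 servings and 6.185 servings → $6.02.
lentils + sunflower seeds: intersection lies outside the first quadrant.
So the least-cost plan costs $4.02.

$4.02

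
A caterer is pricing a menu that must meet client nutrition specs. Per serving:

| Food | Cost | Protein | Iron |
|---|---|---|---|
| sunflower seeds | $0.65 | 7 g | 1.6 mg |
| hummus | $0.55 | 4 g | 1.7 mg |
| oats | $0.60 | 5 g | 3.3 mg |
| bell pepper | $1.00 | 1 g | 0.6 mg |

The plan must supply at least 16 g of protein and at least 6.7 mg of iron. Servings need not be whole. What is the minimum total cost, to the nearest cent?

Compare the cost at each extreme point of the feasible region.
sunflower seeds only: max(16/7, 6.7/1.6) = 4.188 servings → $2.72.
hummus only: max(16/4, 6.7/1.7) = 4 servings → $2.20.
oats only: max(16/5, 6.7/3.3) = 3.2 servings → $1.92.
bell pepper only: max(16/1, 6.7/0.6) = 16 servings → $16.00.
sunflower seeds + hummus with both tight: 0.07273 servings and 3.873 servings → $2.18.
sunflower seeds + oats with both tight: 1.278 servings and 1.411 servings → $1.68.
sunflower seeds + bell pepper with both tight: 1.115 servings and 8.192 servings → $8.92.
hummus + oats: intersection lies outside the first quadrant.
hummus + bell pepper with both targets exact would need a negative amount; discard.
oats + bell pepper: the both-tight solution has a negative serving — not a feasible corner.
So the least-cost plan costs $1.68.

$1.68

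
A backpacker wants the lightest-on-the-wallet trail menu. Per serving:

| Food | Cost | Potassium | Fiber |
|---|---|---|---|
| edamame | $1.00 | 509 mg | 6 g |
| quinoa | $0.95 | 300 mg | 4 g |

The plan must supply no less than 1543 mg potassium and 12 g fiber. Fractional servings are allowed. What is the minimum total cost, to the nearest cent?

edamame only: max(1543/509, 12/6) = 3.031 servings → $3.03.
quinoa only: max(1543/300, 12/4) = 5.143 servings → $4.89.
edamame + quinoa with both targets exact would need a negative amount; discard.
Cheapest feasible corner: $3.03.

$3.03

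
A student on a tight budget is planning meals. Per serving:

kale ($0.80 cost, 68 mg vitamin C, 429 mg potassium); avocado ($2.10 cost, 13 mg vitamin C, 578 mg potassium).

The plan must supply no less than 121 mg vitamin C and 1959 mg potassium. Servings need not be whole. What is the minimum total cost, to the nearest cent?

$3.65

With two linear requirements the optimum uses one or two foods; enumerate the corners.
kale only: max(121/68, 1959/429) = 4.566 servings → $3.65.
avocado only: max(121/13, 1959/578) = 9.308 servings → $19.55.
kale + avocado with both tight: 1.319 servings and 2.411 servings → $6.12.
Cheapest feasible corner: $3.65.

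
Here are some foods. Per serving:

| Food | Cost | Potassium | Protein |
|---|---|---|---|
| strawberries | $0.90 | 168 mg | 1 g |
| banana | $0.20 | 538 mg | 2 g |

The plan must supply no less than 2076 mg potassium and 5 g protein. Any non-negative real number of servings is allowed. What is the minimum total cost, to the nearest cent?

$0.77

At the optimum either one food covers both requirements or two foods hit both targets exactly; no other combination can be cheaper.
strawberries only: max(2076/168, 5/1) = 12.36 servings → $11.12.
banana only: max(2076/538, 5/2) = 3.859 servings → $0.77.
strawberries + banana: intersection lies outside the first quadrant.
So the least-cost plan costs $0.77.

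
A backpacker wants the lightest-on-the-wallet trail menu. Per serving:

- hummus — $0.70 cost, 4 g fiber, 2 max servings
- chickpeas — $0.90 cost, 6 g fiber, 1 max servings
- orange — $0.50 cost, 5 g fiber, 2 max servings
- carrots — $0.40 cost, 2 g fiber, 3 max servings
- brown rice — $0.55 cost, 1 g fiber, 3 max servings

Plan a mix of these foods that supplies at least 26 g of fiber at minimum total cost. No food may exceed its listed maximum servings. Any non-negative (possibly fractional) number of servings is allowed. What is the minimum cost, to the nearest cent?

$3.70

Cost per g of fiber: orange $0.1000, chickpeas $0.1500, hummus $0.1750, carrots $0.2000, brown rice $0.5500.
Take 2 servings of orange: +10.0 g fiber for $1.00 (total $1.00, still need 16.0 g).
Take 1 serving of chickpeas: +6.0 g fiber for $0.90 (total $1.90, still need 10.0 g).
Take 2 servings of hummus: +8.0 g fiber for $1.40 (total $3.30, still need 2.0 g).
Take 1 serving of carrots: +2.0 g fiber for $0.40 (total $3.70, still need 0.0 g).
Greedy by cheapest-per-g is optimal for a single linear constraint, so the minimum cost is $3.70.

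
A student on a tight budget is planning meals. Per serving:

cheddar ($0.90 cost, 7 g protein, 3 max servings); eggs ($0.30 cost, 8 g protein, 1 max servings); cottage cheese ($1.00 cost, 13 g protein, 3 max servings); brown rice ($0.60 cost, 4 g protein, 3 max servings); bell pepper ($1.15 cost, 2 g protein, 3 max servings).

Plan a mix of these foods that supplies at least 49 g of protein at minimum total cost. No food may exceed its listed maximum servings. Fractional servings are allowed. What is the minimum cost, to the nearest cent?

Cost per g of protein: eggs $0.0375, cottage cheese $0.0769, cheddar $0.1286, brown rice $0.1500, bell pepper $0.5750.
Take 1 serving of eggs: +8.0 g protein for $0.30 (total $0.30, still need 41.0 g).
Take 3 servings of cottage cheese: +39.0 g protein for $3.00 (total $3.30, still need 2.0 g).
Take 0.2857 servings of cheddar: +2.0 g protein for $0.26 (total $3.56, still need 0.0 g).
Greedy by cheapest-per-g is optimal for a single linear constraint, so the minimum cost is $3.56.

$3.56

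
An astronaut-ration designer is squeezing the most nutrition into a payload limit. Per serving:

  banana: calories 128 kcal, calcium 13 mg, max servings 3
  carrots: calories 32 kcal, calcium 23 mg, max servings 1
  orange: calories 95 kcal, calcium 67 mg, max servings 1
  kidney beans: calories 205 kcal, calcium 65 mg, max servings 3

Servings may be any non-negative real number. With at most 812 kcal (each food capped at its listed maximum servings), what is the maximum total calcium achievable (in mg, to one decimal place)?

292.1 mg

Calcium per kcal: carrots 0.7188, orange 0.7053, kidney beans 0.3171, banana 0.1016.
Take 1 serving of carrots: uses 32 kcal, +23.0 mg calcium (running total 23.0 mg).
Take 1 serving of orange: uses 95 kcal, +67.0 mg calcium (running total 90.0 mg).
Take 3 servings of kidney beans: uses 615 kcal, +195.0 mg calcium (running total 285.0 mg).
Take 0.5469 servings of banana: uses 70 kcal, +7.1 mg calcium (running total 292.1 mg).
Greedy by best ratio exhausts the calories allowance optimally: 292.1 mg.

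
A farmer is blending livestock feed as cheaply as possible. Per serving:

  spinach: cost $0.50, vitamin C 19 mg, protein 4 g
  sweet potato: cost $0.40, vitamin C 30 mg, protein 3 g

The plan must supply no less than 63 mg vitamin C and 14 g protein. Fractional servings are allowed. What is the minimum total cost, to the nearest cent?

Two binding constraints pin down two serving amounts, so the optimal mix uses at most two foods. The candidates are each food alone (scaled to the tighter of vitamin C/protein) and each pair with both constraints tight.
spinach only: max(63/19, 14/4) = 3.5 servings → $1.75.
sweet potato only: max(63/30, 14/3) = 4.667 servings → $1.87.
spinach + sweet potato: intersection lies outside the first quadrant.
Cheapest feasible corner: $1.75.

$1.75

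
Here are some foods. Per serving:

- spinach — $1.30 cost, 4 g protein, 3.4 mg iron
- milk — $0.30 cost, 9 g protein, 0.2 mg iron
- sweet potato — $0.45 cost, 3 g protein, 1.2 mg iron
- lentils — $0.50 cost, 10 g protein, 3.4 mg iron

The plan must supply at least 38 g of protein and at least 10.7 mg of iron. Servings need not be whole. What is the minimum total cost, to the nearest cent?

$1.78

An LP optimum is at a vertex; with two nutrient constraints at most two foods are used. Check each candidate.
spinach only: max(38/4, 10.7/3.4) = 9.5 servings → $12.35.
milk only: max(38/9, 10.7/0.2) = 53.5 servings → $16.05.
sweet potato only: max(38/3, 10.7/1.2) = 12.67 servings → $5.70.
lentils only: max(38/10, 10.7/3.4) = 3.8 servings → $1.90.
spinach + milk with both tight: 2.977 servings and 2.899 servings → $4.74.
spinach + sweet potato: intersection lies outside the first quadrant.
spinach + lentils: the both-tight solution has a negative serving — not a feasible corner.
milk + sweet potato with both tight: 1.324 servings and 8.696 servings → $4.31.
milk + lentils with both tight: 0.7762 servings and 3.101 servings → $1.78.
sweet potato + lentils: the both-tight solution has a negative serving — not a feasible corner.
So the least-cost plan costs $1.78.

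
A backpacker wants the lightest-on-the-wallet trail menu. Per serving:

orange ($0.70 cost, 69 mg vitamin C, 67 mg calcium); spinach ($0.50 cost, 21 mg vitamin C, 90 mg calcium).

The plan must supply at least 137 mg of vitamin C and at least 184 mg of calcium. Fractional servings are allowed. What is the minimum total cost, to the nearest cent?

Two binding constraints pin down two serving amounts, so the optimal mix uses at most two foods. The candidates are each food alone (scaled to the tighter of vitamin C/calcium) and each pair with both constraints tight.
orange only: max(137/69, 184/67) = 2.746 servings → $1.92.
spinach only: max(137/21, 184/90) = 6.524 servings → $3.26.
orange + spinach with both tight: 1.763 servings and 0.7323 servings → $1.60.
The minimum over all feasible corners is $1.60.

$1.60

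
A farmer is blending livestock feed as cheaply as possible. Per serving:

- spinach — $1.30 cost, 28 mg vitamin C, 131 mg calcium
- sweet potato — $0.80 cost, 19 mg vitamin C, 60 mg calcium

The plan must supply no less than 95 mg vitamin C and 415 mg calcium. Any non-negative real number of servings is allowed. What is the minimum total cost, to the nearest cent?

Compare the cost at each extreme point of the feasible region.
spinach only: max(95/28, 415/131) = 3.393 servings → $4.41.
sweet potato only: max(95/19, 415/60) = 6.917 servings → $5.53.
spinach + sweet potato with both tight: 2.701 servings and 1.02 servings → $4.33.
The minimum over all feasible corners is $4.33.

$4.33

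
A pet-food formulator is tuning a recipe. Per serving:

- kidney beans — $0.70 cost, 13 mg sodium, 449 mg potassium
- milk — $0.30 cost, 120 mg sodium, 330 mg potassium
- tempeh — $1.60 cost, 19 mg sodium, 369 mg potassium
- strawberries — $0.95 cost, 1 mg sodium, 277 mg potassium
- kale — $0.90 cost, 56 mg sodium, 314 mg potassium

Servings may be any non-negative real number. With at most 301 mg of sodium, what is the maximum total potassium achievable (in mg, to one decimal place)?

Potassium per mg sodium: strawberries 277, kidney beans 34.54, tempeh 19.42, kale 5.607, milk 2.75.
With no serving limits, spend the whole sodium allowance on strawberries: 301 mg / 1 mg × 277 mg = 83377.0 mg.

83377.0 mg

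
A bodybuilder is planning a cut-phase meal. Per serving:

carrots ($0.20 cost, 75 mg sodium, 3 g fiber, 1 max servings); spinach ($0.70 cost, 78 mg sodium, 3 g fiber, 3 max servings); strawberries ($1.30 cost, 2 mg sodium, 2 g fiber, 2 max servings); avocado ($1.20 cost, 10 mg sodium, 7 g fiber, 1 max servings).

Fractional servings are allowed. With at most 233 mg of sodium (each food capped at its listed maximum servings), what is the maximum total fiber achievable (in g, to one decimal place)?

Fiber per mg sodium: strawberries 1, avocado 0.7, carrots 0.04, spinach 0.03846.
Take 2 servings of strawberries: uses 4 mg sodium, +4.0 g fiber (running total 4.0 g).
Take 1 serving of avocado: uses 10 mg sodium, +7.0 g fiber (running total 11.0 g).
Take 1 serving of carrots: uses 75 mg sodium, +3.0 g fiber (running total 14.0 g).
Take 1.846 servings of spinach: uses 144 mg sodium, +5.5 g fiber (running total 19.5 g).
Filling greedily by fiber-per-mg sodium is optimal for one linear limit, giving 19.5 g.

19.5 g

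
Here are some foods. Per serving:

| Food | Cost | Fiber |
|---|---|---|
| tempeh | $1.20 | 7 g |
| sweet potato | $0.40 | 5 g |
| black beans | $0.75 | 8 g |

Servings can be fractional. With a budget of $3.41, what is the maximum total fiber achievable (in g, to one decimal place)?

42.6 g

Fiber per dollar: sweet potato 12.5, black beans 10.67, tempeh 5.833.
With no serving limits, spend the whole cost allowance on sweet potato: $3.41 / $0.40 × 5 g = 42.6 g.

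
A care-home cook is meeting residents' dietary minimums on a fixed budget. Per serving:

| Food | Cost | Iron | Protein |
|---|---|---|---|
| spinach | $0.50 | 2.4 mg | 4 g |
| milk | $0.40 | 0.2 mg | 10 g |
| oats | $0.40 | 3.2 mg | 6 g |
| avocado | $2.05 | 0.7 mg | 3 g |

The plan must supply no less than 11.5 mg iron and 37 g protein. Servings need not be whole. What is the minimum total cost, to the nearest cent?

Minimising a linear cost over {iron ≥ 11.5, protein ≥ 37, servings ≥ 0} — the optimum is at a vertex, using one or two foods.
spinach only: max(11.5/2.4, 37/4) = 9.25 servings → $4.62.
milk only: max(11.5/0.2, 37/10) = 57.5 servings → $23.00.
oats only: max(11.5/3.2, 37/6) = 6.167 servings → $2.47.
avocado only: max(11.5/0.7, 37/3) = 16.43 servings → $33.68.
spinach + milk with both tight: 4.638 servings and 1.845 servings → $3.06.
spinach + oats: intersection lies outside the first quadrant.
spinach + avocado with both tight: 1.955 servings and 9.727 servings → $20.92.
milk + oats with both tight: 1.604 servings and 3.494 servings → $2.04.
milk + avocado with both targets exact would need a negative amount; discard.
oats + avocado with both tight: 1.593 servings and 9.148 servings → $19.39.
So the least-cost plan costs $2.04.

$2.04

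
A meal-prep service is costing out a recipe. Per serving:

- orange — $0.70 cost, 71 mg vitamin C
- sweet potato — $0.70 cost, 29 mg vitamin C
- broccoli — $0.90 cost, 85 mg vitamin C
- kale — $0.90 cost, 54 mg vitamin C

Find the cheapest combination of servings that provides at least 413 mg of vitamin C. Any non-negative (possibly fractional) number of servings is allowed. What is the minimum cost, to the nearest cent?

$4.07

Cost per mg of vitamin C: orange $0.0099, broccoli $0.0106, kale $0.0167, sweet potato $0.0241.
With no serving limits, use only orange: 413 mg / 71 mg = 5.817 servings × $0.70 = $4.07.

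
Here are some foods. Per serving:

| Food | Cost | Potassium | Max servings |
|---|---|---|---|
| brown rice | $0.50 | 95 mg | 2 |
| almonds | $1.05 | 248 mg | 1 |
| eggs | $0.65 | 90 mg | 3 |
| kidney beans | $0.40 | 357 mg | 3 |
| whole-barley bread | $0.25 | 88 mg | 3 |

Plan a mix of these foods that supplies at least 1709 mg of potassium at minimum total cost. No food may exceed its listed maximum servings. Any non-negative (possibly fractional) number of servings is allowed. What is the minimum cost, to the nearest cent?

Cost per mg of potassium: kidney beans $0.0011, whole-barley bread $0.0028, almonds $0.0042, brown rice $0.0053, eggs $0.0072.
Take 3 servings of kidney beans: +1071.0 mg potassium for $1.20 (total $1.20, still need 638.0 mg).
Take 3 servings of whole-barley bread: +264.0 mg potassium for $0.75 (total $1.95, still need 374.0 mg).
Take 1 serving of almonds: +248.0 mg potassium for $1.05 (total $3.00, still need 126.0 mg).
Take 1.326 servings of brown rice: +126.0 mg potassium for $0.66 (total $3.66, still need 0.0 mg).
Filling from the cheapest source first is optimal under one linear minimum: $3.66.

$3.66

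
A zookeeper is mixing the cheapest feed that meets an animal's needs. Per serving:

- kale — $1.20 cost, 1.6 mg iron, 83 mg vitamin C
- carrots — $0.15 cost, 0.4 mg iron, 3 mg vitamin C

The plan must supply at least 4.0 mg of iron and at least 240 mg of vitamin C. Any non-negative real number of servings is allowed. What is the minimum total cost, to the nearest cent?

For a min-cost LP with two ≥-constraints, a basic feasible solution has at most two positive variables.
kale only: max(4.0/1.6, 240/83) = 2.892 servings → $3.47.
carrots only: max(4.0/0.4, 240/3) = 80 servings → $12.00.
kale + carrots: the both-tight solution has a negative serving — not a feasible corner.
Cheapest feasible corner: $3.47.

$3.47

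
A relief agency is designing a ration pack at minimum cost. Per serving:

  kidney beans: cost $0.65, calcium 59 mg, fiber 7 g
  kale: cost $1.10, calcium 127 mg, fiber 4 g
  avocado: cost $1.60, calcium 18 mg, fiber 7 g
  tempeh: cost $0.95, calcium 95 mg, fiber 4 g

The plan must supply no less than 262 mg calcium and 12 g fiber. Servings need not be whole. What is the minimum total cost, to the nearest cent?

$2.37

With two linear requirements the optimum uses one or two foods; enumerate the corners.
kidney beans only: max(262/59, 12/7) = 4.441 servings → $2.89.
kale only: max(262/127, 12/4) = 3 servings → $3.30.
avocado only: max(262/18, 12/7) = 14.56 servings → $23.29.
tempeh only: max(262/95, 12/4) = 3 servings → $2.85.
kidney beans + kale with both tight: 0.7289 servings and 1.724 servings → $2.37.
kidney beans + avocado: the both-tight solution has a negative serving — not a feasible corner.
kidney beans + tempeh with both tight: 0.2145 servings and 2.625 servings → $2.63.
kale + avocado with both tight: 1.98 servings and 0.5826 servings → $3.11.
kale + tempeh: the both-tight solution has a negative serving — not a feasible corner.
avocado + tempeh with both tight: 0.1551 servings and 2.728 servings → $2.84.
The minimum over all feasible corners is $2.37.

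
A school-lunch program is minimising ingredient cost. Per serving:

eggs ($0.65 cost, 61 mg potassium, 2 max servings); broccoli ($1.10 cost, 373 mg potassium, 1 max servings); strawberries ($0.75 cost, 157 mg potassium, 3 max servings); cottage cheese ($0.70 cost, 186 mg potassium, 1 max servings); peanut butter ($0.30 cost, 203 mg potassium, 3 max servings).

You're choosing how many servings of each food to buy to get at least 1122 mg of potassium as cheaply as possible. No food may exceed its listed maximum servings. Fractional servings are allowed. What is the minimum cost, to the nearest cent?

Cost per mg of potassium: peanut butter $0.0015, broccoli $0.0029, cottage cheese $0.0038, strawberries $0.0048, eggs $0.0107.
Take 3 servings of peanut butter: +609.0 mg potassium for $0.90 (total $0.90, still need 513.0 mg).
Take 1 serving of broccoli: +373.0 mg potassium for $1.10 (total $2.00, still need 140.0 mg).
Take 0.7527 servings of cottage cheese: +140.0 mg potassium for $0.53 (total $2.53, still need 0.0 mg).
Greedy by cheapest-per-mg is optimal for a single linear constraint, so the minimum cost is $2.53.

$2.53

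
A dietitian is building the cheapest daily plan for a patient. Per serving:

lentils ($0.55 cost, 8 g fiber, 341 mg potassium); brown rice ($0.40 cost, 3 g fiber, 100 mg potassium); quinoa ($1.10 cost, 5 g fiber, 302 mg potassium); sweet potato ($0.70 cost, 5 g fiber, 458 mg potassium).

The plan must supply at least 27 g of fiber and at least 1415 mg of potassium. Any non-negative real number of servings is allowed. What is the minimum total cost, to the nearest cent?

$2.24

Two binding constraints pin down two serving amounts, so the optimal mix uses at most two foods. The candidates are each food alone (scaled to the tighter of fiber/potassium) and each pair with both constraints tight.
lentils only: max(27/8, 1415/341) = 4.15 servings → $2.28.
brown rice only: max(27/3, 1415/100) = 14.15 servings → $5.66.
quinoa only: max(27/5, 1415/302) = 5.4 servings → $5.94.
sweet potato only: max(27/5, 1415/458) = 5.4 servings → $3.78.
lentils + brown rice with both targets exact would need a negative amount; discard.
lentils + quinoa with both tight: 1.518 servings and 2.972 servings → $4.10.
lentils + sweet potato with both tight: 2.701 servings and 1.079 servings → $2.24.
brown rice + quinoa with both tight: 2.658 servings and 3.805 servings → $5.25.
brown rice + sweet potato with both tight: 6.054 servings and 1.768 servings → $3.66.
quinoa + sweet potato: intersection lies outside the first quadrant.
So the least-cost plan costs $2.24.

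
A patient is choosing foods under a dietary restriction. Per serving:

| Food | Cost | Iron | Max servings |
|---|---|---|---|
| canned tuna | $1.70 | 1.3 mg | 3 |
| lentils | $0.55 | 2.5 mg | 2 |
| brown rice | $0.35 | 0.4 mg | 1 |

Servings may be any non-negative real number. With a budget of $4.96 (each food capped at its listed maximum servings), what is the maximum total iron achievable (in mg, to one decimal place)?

Iron per dollar: lentils 4.545, brown rice 1.143, canned tuna 0.7647.
Take 2 servings of lentils: spends $1.10, +5.0 mg iron (running total 5.0 mg).
Take 1 serving of brown rice: spends $0.35, +0.4 mg iron (running total 5.4 mg).
Take 2.065 servings of canned tuna: spends $3.51, +2.7 mg iron (running total 8.1 mg).
Greedy by best ratio exhausts the cost allowance optimally: 8.1 mg.

8.1 mg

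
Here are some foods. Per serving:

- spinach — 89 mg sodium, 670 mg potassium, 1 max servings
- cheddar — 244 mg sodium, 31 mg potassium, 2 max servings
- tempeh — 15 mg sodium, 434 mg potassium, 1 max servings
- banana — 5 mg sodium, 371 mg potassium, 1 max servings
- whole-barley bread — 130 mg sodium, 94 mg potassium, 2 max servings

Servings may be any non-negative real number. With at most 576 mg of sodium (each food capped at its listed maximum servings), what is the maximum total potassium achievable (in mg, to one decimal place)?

Potassium per mg sodium: banana 74.2, tempeh 28.93, spinach 7.528, whole-barley bread 0.7231, cheddar 0.127.
Take 1 serving of banana: uses 5 mg sodium, +371.0 mg potassium (running total 371.0 mg).
Take 1 serving of tempeh: uses 15 mg sodium, +434.0 mg potassium (running total 805.0 mg).
Take 1 serving of spinach: uses 89 mg sodium, +670.0 mg potassium (running total 1475.0 mg).
Take 2 servings of whole-barley bread: uses 260 mg sodium, +188.0 mg potassium (running total 1663.0 mg).
Take 0.8484 servings of cheddar: uses 207 mg sodium, +26.3 mg potassium (running total 1689.3 mg).
Greedy by best ratio exhausts the sodium allowance optimally: 1689.3 mg.

1689.3 mg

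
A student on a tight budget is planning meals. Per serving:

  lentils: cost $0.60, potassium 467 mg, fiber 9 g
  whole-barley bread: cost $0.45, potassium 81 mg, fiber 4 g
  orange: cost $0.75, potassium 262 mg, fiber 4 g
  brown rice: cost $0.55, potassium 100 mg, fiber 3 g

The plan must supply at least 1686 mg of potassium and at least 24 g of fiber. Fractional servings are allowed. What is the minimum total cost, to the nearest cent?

For a min-cost LP with two ≥-constraints, a basic feasible solution has at most two positive variables.
lentils only: max(1686/467, 24/9) = 3.61 servings → $2.17.
whole-barley bread only: max(1686/81, 24/4) = 20.81 servings → $9.37.
orange only: max(1686/262, 24/4) = 6.435 servings → $4.83.
brown rice only: max(1686/100, 24/3) = 16.86 servings → $9.27.
lentils + whole-barley bread: intersection lies outside the first quadrant.
lentils + orange: intersection lies outside the first quadrant.
lentils + brown rice with both targets exact would need a negative amount; discard.
whole-barley bread + orange: the both-tight solution has a negative serving — not a feasible corner.
whole-barley bread + brown rice with both targets exact would need a negative amount; discard.
orange + brown rice: the both-tight solution has a negative serving — not a feasible corner.
So the least-cost plan costs $2.17.

$2.17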